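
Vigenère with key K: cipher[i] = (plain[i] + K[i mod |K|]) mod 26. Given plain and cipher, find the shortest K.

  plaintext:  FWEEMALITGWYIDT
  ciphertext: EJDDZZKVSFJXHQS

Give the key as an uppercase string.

ZNZ

  i= 0: E-F = 25 → Z
  i= 1: J-W = 13 → N
  i= 2: D-E = 25 → Z
  i= 3: D-E = 25 → Z
  i= 4: Z-M = 13 → N
  i= 5: Z-A = 25 → Z
  i= 6: K-L = 25 → Z
  i= 7: V-I = 13 → N
  i= 8: S-T = 25 → Z
  i= 9: F-G = 25 → Z
  i=10: J-W = 13 → N
  i=11: X-Y = 25 → Z
  i=12: H-I = 25 → Z
  i=13: Q-D = 13 → N
  i=14: S-T = 25 → Z
  shifts repeat with period 3: ZNZ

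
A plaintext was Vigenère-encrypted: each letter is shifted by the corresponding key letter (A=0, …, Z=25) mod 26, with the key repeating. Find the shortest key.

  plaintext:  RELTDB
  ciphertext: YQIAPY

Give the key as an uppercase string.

  i= 0: Y-R =  7 → H
  i= 1: Q-E = 12 → M
  i= 2: I-L = 23 → X
  i= 3: A-T =  7 → H
  i= 4: P-D = 12 → M
  i= 5: Y-B = 23 → X
  shifts repeat with period 3: HMX

HMX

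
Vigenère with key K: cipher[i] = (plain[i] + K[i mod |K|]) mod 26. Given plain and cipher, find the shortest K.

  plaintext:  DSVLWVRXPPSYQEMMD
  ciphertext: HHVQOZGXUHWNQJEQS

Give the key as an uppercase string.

EPAFS

  i= 0: H-D =  4 → E
  i= 1: H-S = 15 → P
  i= 2: V-V =  0 → A
  i= 3: Q-L =  5 → F
  i= 4: O-W = 18 → S
  i= 5: Z-V =  4 → E
  i= 6: G-R = 15 → P
  i= 7: X-X =  0 → A
  i= 8: U-P =  5 → F
  i= 9: H-P = 18 → S
  i=10: W-S =  4 → E
  i=11: N-Y = 15 → P
  i=12: Q-Q =  0 → A
  i=13: J-E =  5 → F
  i=14: E-M = 18 → S
  i=15: Q-M =  4 → E
  i=16: S-D = 15 → P
  shifts repeat with period 5: EPAFS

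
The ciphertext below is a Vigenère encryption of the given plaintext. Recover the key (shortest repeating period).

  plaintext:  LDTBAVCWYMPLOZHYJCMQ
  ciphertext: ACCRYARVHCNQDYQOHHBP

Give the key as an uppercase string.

PZJQYF

  i= 0: A-L = 15 → P
  i= 1: C-D = 25 → Z
  i= 2: C-T =  9 → J
  i= 3: R-B = 16 → Q
  i= 4: Y-A = 24 → Y
  i= 5: A-V =  5 → F
  i= 6: R-C = 15 → P
  i= 7: V-W = 25 → Z
  i= 8: H-Y =  9 → J
  i= 9: C-M = 16 → Q
  i=10: N-P = 24 → Y
  i=11: Q-L =  5 → F
  i=12: D-O = 15 → P
  i=13: Y-Z = 25 → Z
  i=14: Q-H =  9 → J
  i=15: O-Y = 16 → Q
  i=16: H-J = 24 → Y
  i=17: H-C =  5 → F
  i=18: B-M = 15 → P
  i=19: P-Q = 25 → Z
  shifts repeat with period 6: PZJQYF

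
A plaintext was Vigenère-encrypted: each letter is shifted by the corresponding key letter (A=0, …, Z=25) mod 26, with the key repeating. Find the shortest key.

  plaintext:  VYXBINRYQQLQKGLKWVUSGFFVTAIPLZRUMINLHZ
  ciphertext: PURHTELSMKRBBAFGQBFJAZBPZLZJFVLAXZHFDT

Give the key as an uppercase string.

UWUGLRU

  i= 0: P-V = 20 → U
  i= 1: U-Y = 22 → W
  i= 2: R-X = 20 → U
  i= 3: H-B =  6 → G
  i= 4: T-I = 11 → L
  i= 5: E-N = 17 → R
  i= 6: L-R = 20 → U
  i= 7: S-Y = 20 → U
  i= 8: M-Q = 22 → W
  i= 9: K-Q = 20 → U
  i=10: R-L =  6 → G
  i=11: B-Q = 11 → L
  i=12: B-K = 17 → R
  i=13: A-G = 20 → U
  i=14: F-L = 20 → U
  i=15: G-K = 22 → W
  i=16: Q-W = 20 → U
  i=17: B-V =  6 → G
  i=18: F-U = 11 → L
  i=19: J-S = 17 → R
  i=20: A-G = 20 → U
  i=21: Z-F = 20 → U
  i=22: B-F = 22 → W
  i=23: P-V = 20 → U
  i=24: Z-T =  6 → G
  i=25: L-A = 11 → L
  i=26: Z-I = 17 → R
  i=27: J-P = 20 → U
  i=28: F-L = 20 → U
  i=29: V-Z = 22 → W
  i=30: L-R = 20 → U
  i=31: A-U =  6 → G
  i=32: X-M = 11 → L
  i=33: Z-I = 17 → R
  i=34: H-N = 20 → U
  i=35: F-L = 20 → U
  i=36: D-H = 22 → W
  i=37: T-Z = 20 → U
  shifts repeat with period 7: UWUGLRU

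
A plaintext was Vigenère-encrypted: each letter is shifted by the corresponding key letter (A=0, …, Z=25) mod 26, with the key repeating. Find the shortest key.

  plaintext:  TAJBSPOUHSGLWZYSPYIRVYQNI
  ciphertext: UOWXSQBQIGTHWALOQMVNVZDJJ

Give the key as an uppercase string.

BONWABNW

  i= 0: U-T =  1 → B
  i= 1: O-A = 14 → O
  i= 2: W-J = 13 → N
  i= 3: X-B = 22 → W
  i= 4: S-S =  0 → A
  i= 5: Q-P =  1 → B
  i= 6: B-O = 13 → N
  i= 7: Q-U = 22 → W
  i= 8: I-H =  1 → B
  i= 9: G-S = 14 → O
  i=10: T-G = 13 → N
  i=11: H-L = 22 → W
  i=12: W-W =  0 → A
  i=13: A-Z =  1 → B
  i=14: L-Y = 13 → N
  i=15: O-S = 22 → W
  i=16: Q-P =  1 → B
  i=17: M-Y = 14 → O
  i=18: V-I = 13 → N
  i=19: N-R = 22 → W
  i=20: V-V =  0 → A
  i=21: Z-Y =  1 → B
  i=22: D-Q = 13 → N
  i=23: J-N = 22 → W
  i=24: J-I =  1 → B
  shifts repeat with period 8: BONWABNW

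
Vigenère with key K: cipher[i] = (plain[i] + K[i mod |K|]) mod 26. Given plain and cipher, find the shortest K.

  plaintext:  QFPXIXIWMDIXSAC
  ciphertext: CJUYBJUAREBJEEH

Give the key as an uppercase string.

MEFBTM

  i= 0: C-Q = 12 → M
  i= 1: J-F =  4 → E
  i= 2: U-P =  5 → F
  i= 3: Y-X =  1 → B
  i= 4: B-I = 19 → T
  i= 5: J-X = 12 → M
  i= 6: U-I = 12 → M
  i= 7: A-W =  4 → E
  i= 8: R-M =  5 → F
  i= 9: E-D =  1 → B
  i=10: B-I = 19 → T
  i=11: J-X = 12 → M
  i=12: E-S = 12 → M
  i=13: E-A =  4 → E
  i=14: H-C =  5 → F
  shifts repeat with period 6: MEFBTM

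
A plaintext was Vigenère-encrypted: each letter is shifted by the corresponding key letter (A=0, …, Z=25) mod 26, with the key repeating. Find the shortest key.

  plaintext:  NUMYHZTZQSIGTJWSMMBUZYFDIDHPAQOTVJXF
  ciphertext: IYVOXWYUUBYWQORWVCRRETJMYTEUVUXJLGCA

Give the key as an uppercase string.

VEJQQXF

  i= 0: I-N = 21 → V
  i= 1: Y-U =  4 → E
  i= 2: V-M =  9 → J
  i= 3: O-Y = 16 → Q
  i= 4: X-H = 16 → Q
  i= 5: W-Z = 23 → X
  i= 6: Y-T =  5 → F
  i= 7: U-Z = 21 → V
  i= 8: U-Q =  4 → E
  i= 9: B-S =  9 → J
  i=10: Y-I = 16 → Q
  i=11: W-G = 16 → Q
  i=12: Q-T = 23 → X
  i=13: O-J =  5 → F
  i=14: R-W = 21 → V
  i=15: W-S =  4 → E
  i=16: V-M =  9 → J
  i=17: C-M = 16 → Q
  i=18: R-B = 16 → Q
  i=19: R-U = 23 → X
  i=20: E-Z =  5 → F
  i=21: T-Y = 21 → V
  i=22: J-F =  4 → E
  i=23: M-D =  9 → J
  i=24: Y-I = 16 → Q
  i=25: T-D = 16 → Q
  i=26: E-H = 23 → X
  i=27: U-P =  5 → F
  i=28: V-A = 21 → V
  i=29: U-Q =  4 → E
  i=30: X-O =  9 → J
  i=31: J-T = 16 → Q
  i=32: L-V = 16 → Q
  i=33: G-J = 23 → X
  i=34: C-X =  5 → F
  i=35: A-F = 21 → V
  shifts repeat with period 7: VEJQQXF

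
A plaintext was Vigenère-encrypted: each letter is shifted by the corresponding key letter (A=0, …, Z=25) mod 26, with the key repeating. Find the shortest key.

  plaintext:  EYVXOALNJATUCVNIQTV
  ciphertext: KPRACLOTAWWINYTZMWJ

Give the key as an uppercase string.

GRWDOLD

  i= 0: K-E =  6 → G
  i= 1: P-Y = 17 → R
  i= 2: R-V = 22 → W
  i= 3: A-X =  3 → D
  i= 4: C-O = 14 → O
  i= 5: L-A = 11 → L
  i= 6: O-L =  3 → D
  i= 7: T-N =  6 → G
  i= 8: A-J = 17 → R
  i= 9: W-A = 22 → W
  i=10: W-T =  3 → D
  i=11: I-U = 14 → O
  i=12: N-C = 11 → L
  i=13: Y-V =  3 → D
  i=14: T-N =  6 → G
  i=15: Z-I = 17 → R
  i=16: M-Q = 22 → W
  i=17: W-T =  3 → D
  i=18: J-V = 14 → O
  shifts repeat with period 7: GRWDOLD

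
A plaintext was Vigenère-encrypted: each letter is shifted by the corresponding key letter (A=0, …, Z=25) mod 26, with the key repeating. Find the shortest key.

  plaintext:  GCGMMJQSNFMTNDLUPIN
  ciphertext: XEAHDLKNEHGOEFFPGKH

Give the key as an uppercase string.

RCUV

  i= 0: X-G = 17 → R
  i= 1: E-C =  2 → C
  i= 2: A-G = 20 → U
  i= 3: H-M = 21 → V
  i= 4: D-M = 17 → R
  i= 5: L-J =  2 → C
  i= 6: K-Q = 20 → U
  i= 7: N-S = 21 → V
  i= 8: E-N = 17 → R
  i= 9: H-F =  2 → C
  i=10: G-M = 20 → U
  i=11: O-T = 21 → V
  i=12: E-N = 17 → R
  i=13: F-D =  2 → C
  i=14: F-L = 20 → U
  i=15: P-U = 21 → V
  i=16: G-P = 17 → R
  i=17: K-I =  2 → C
  i=18: H-N = 20 → U
  shifts repeat with period 4: RCUV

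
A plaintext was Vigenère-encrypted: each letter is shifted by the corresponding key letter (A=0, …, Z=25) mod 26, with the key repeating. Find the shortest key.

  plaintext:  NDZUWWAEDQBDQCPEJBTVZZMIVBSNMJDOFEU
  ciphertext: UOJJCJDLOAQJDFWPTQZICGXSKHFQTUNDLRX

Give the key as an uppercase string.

HLKPGND

  i= 0: U-N =  7 → H
  i= 1: O-D = 11 → L
  i= 2: J-Z = 10 → K
  i= 3: J-U = 15 → P
  i= 4: C-W =  6 → G
  i= 5: J-W = 13 → N
  i= 6: D-A =  3 → D
  i= 7: L-E =  7 → H
  i= 8: O-D = 11 → L
  i= 9: A-Q = 10 → K
  i=10: Q-B = 15 → P
  i=11: J-D =  6 → G
  i=12: D-Q = 13 → N
  i=13: F-C =  3 → D
  i=14: W-P =  7 → H
  i=15: P-E = 11 → L
  i=16: T-J = 10 → K
  i=17: Q-B = 15 → P
  i=18: Z-T =  6 → G
  i=19: I-V = 13 → N
  i=20: C-Z =  3 → D
  i=21: G-Z =  7 → H
  i=22: X-M = 11 → L
  i=23: S-I = 10 → K
  i=24: K-V = 15 → P
  i=25: H-B =  6 → G
  i=26: F-S = 13 → N
  i=27: Q-N =  3 → D
  i=28: T-M =  7 → H
  i=29: U-J = 11 → L
  i=30: N-D = 10 → K
  i=31: D-O = 15 → P
  i=32: L-F =  6 → G
  i=33: R-E = 13 → N
  i=34: X-U =  3 → D
  shifts repeat with period 7: HLKPGND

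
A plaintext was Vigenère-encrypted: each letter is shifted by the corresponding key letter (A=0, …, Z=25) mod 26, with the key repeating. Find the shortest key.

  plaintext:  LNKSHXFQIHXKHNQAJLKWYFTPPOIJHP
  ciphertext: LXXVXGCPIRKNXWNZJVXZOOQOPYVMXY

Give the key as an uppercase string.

  i= 0: L-L =  0 → A
  i= 1: X-N = 10 → K
  i= 2: X-K = 13 → N
  i= 3: V-S =  3 → D
  i= 4: X-H = 16 → Q
  i= 5: G-X =  9 → J
  i= 6: C-F = 23 → X
  i= 7: P-Q = 25 → Z
  i= 8: I-I =  0 → A
  i= 9: R-H = 10 → K
  i=10: K-X = 13 → N
  i=11: N-K =  3 → D
  i=12: X-H = 16 → Q
  i=13: W-N =  9 → J
  i=14: N-Q = 23 → X
  i=15: Z-A = 25 → Z
  i=16: J-J =  0 → A
  i=17: V-L = 10 → K
  i=18: X-K = 13 → N
  i=19: Z-W =  3 → D
  i=20: O-Y = 16 → Q
  i=21: O-F =  9 → J
  i=22: Q-T = 23 → X
  i=23: O-P = 25 → Z
  i=24: P-P =  0 → A
  i=25: Y-O = 10 → K
  i=26: V-I = 13 → N
  i=27: M-J =  3 → D
  i=28: X-H = 16 → Q
  i=29: Y-P =  9 → J
  shifts repeat with period 8: AKNDQJXZ

AKNDQJXZ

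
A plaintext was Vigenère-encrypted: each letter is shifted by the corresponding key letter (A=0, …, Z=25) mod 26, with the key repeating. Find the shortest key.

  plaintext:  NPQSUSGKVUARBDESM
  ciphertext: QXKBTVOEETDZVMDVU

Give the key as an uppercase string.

DIUJZ

  i= 0: Q-N =  3 → D
  i= 1: X-P =  8 → I
  i= 2: K-Q = 20 → U
  i= 3: B-S =  9 → J
  i= 4: T-U = 25 → Z
  i= 5: V-S =  3 → D
  i= 6: O-G =  8 → I
  i= 7: E-K = 20 → U
  i= 8: E-V =  9 → J
  i= 9: T-U = 25 → Z
  i=10: D-A =  3 → D
  i=11: Z-R =  8 → I
  i=12: V-B = 20 → U
  i=13: M-D =  9 → J
  i=14: D-E = 25 → Z
  i=15: V-S =  3 → D
  i=16: U-M =  8 → I
  shifts repeat with period 5: DIUJZ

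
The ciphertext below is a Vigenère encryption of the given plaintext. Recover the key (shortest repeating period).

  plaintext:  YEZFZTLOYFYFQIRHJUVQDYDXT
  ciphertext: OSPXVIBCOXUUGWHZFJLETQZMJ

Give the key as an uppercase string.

  i= 0: O-Y = 16 → Q
  i= 1: S-E = 14 → O
  i= 2: P-Z = 16 → Q
  i= 3: X-F = 18 → S
  i= 4: V-Z = 22 → W
  i= 5: I-T = 15 → P
  i= 6: B-L = 16 → Q
  i= 7: C-O = 14 → O
  i= 8: O-Y = 16 → Q
  i= 9: X-F = 18 → S
  i=10: U-Y = 22 → W
  i=11: U-F = 15 → P
  i=12: G-Q = 16 → Q
  i=13: W-I = 14 → O
  i=14: H-R = 16 → Q
  i=15: Z-H = 18 → S
  i=16: F-J = 22 → W
  i=17: J-U = 15 → P
  i=18: L-V = 16 → Q
  i=19: E-Q = 14 → O
  i=20: T-D = 16 → Q
  i=21: Q-Y = 18 → S
  i=22: Z-D = 22 → W
  i=23: M-X = 15 → P
  i=24: J-T = 16 → Q
  shifts repeat with period 6: QOQSWP

QOQSWP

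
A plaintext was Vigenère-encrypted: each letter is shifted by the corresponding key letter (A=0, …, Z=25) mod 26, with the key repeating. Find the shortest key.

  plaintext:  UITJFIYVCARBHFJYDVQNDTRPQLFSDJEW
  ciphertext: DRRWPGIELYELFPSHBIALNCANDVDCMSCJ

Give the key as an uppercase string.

JJYNKYK

  i= 0: D-U =  9 → J
  i= 1: R-I =  9 → J
  i= 2: R-T = 24 → Y
  i= 3: W-J = 13 → N
  i= 4: P-F = 10 → K
  i= 5: G-I = 24 → Y
  i= 6: I-Y = 10 → K
  i= 7: E-V =  9 → J
  i= 8: L-C =  9 → J
  i= 9: Y-A = 24 → Y
  i=10: E-R = 13 → N
  i=11: L-B = 10 → K
  i=12: F-H = 24 → Y
  i=13: P-F = 10 → K
  i=14: S-J =  9 → J
  i=15: H-Y =  9 → J
  i=16: B-D = 24 → Y
  i=17: I-V = 13 → N
  i=18: A-Q = 10 → K
  i=19: L-N = 24 → Y
  i=20: N-D = 10 → K
  i=21: C-T =  9 → J
  i=22: A-R =  9 → J
  i=23: N-P = 24 → Y
  i=24: D-Q = 13 → N
  i=25: V-L = 10 → K
  i=26: D-F = 24 → Y
  i=27: C-S = 10 → K
  i=28: M-D =  9 → J
  i=29: S-J =  9 → J
  i=30: C-E = 24 → Y
  i=31: J-W = 13 → N
  shifts repeat with period 7: JJYNKYK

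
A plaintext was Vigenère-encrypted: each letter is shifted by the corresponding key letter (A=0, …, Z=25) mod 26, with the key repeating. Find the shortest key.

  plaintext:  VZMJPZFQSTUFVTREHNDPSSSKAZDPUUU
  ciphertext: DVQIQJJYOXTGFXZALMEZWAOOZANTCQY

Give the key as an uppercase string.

  i= 0: D-V =  8 → I
  i= 1: V-Z = 22 → W
  i= 2: Q-M =  4 → E
  i= 3: I-J = 25 → Z
  i= 4: Q-P =  1 → B
  i= 5: J-Z = 10 → K
  i= 6: J-F =  4 → E
  i= 7: Y-Q =  8 → I
  i= 8: O-S = 22 → W
  i= 9: X-T =  4 → E
  i=10: T-U = 25 → Z
  i=11: G-F =  1 → B
  i=12: F-V = 10 → K
  i=13: X-T =  4 → E
  i=14: Z-R =  8 → I
  i=15: A-E = 22 → W
  i=16: L-H =  4 → E
  i=17: M-N = 25 → Z
  i=18: E-D =  1 → B
  i=19: Z-P = 10 → K
  i=20: W-S =  4 → E
  i=21: A-S =  8 → I
  i=22: O-S = 22 → W
  i=23: O-K =  4 → E
  i=24: Z-A = 25 → Z
  i=25: A-Z =  1 → B
  i=26: N-D = 10 → K
  i=27: T-P =  4 → E
  i=28: C-U =  8 → I
  i=29: Q-U = 22 → W
  i=30: Y-U =  4 → E
  shifts repeat with period 7: IWEZBKE

IWEZBKE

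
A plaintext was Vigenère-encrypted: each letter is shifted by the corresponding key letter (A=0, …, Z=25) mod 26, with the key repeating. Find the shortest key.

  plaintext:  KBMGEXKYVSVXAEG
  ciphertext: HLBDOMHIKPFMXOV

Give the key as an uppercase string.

XKP

  i= 0: H-K = 23 → X
  i= 1: L-B = 10 → K
  i= 2: B-M = 15 → P
  i= 3: D-G = 23 → X
  i= 4: O-E = 10 → K
  i= 5: M-X = 15 → P
  i= 6: H-K = 23 → X
  i= 7: I-Y = 10 → K
  i= 8: K-V = 15 → P
  i= 9: P-S = 23 → X
  i=10: F-V = 10 → K
  i=11: M-X = 15 → P
  i=12: X-A = 23 → X
  i=13: O-E = 10 → K
  i=14: V-G = 15 → P
  shifts repeat with period 3: XKP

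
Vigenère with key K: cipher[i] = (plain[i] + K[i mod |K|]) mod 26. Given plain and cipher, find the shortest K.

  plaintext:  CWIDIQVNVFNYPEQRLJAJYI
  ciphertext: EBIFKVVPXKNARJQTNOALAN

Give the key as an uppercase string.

CFAC

  i= 0: E-C =  2 → C
  i= 1: B-W =  5 → F
  i= 2: I-I =  0 → A
  i= 3: F-D =  2 → C
  i= 4: K-I =  2 → C
  i= 5: V-Q =  5 → F
  i= 6: V-V =  0 → A
  i= 7: P-N =  2 → C
  i= 8: X-V =  2 → C
  i= 9: K-F =  5 → F
  i=10: N-N =  0 → A
  i=11: A-Y =  2 → C
  i=12: R-P =  2 → C
  i=13: J-E =  5 → F
  i=14: Q-Q =  0 → A
  i=15: T-R =  2 → C
  i=16: N-L =  2 → C
  i=17: O-J =  5 → F
  i=18: A-A =  0 → A
  i=19: L-J =  2 → C
  i=20: A-Y =  2 → C
  i=21: N-I =  5 → F
  shifts repeat with period 4: CFAC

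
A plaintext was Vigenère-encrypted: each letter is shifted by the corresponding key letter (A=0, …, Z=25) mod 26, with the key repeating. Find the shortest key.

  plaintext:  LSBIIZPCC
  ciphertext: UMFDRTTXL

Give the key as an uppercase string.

JUEV

  i= 0: U-L =  9 → J
  i= 1: M-S = 20 → U
  i= 2: F-B =  4 → E
  i= 3: D-I = 21 → V
  i= 4: R-I =  9 → J
  i= 5: T-Z = 20 → U
  i= 6: T-P =  4 → E
  i= 7: X-C = 21 → V
  i= 8: L-C =  9 → J
  shifts repeat with period 4: JUEV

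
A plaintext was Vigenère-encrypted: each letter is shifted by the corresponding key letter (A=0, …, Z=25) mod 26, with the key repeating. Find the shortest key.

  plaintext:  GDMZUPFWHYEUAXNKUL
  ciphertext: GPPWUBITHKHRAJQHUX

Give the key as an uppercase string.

  i= 0: G-G =  0 → A
  i= 1: P-D = 12 → M
  i= 2: P-M =  3 → D
  i= 3: W-Z = 23 → X
  i= 4: U-U =  0 → A
  i= 5: B-P = 12 → M
  i= 6: I-F =  3 → D
  i= 7: T-W = 23 → X
  i= 8: H-H =  0 → A
  i= 9: K-Y = 12 → M
  i=10: H-E =  3 → D
  i=11: R-U = 23 → X
  i=12: A-A =  0 → A
  i=13: J-X = 12 → M
  i=14: Q-N =  3 → D
  i=15: H-K = 23 → X
  i=16: U-U =  0 → A
  i=17: X-L = 12 → M
  shifts repeat with period 4: AMDX

AMDX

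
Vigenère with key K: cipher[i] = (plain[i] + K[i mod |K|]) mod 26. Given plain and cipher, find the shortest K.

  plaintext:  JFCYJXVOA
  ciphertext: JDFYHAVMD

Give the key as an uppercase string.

AYD

  i= 0: J-J =  0 → A
  i= 1: D-F = 24 → Y
  i= 2: F-C =  3 → D
  i= 3: Y-Y =  0 → A
  i= 4: H-J = 24 → Y
  i= 5: A-X =  3 → D
  i= 6: V-V =  0 → A
  i= 7: M-O = 24 → Y
  i= 8: D-A =  3 → D
  shifts repeat with period 3: AYD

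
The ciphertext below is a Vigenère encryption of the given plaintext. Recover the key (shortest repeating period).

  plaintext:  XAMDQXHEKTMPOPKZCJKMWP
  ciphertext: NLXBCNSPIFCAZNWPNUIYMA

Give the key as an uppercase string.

QLLYM

  i= 0: N-X = 16 → Q
  i= 1: L-A = 11 → L
  i= 2: X-M = 11 → L
  i= 3: B-D = 24 → Y
  i= 4: C-Q = 12 → M
  i= 5: N-X = 16 → Q
  i= 6: S-H = 11 → L
  i= 7: P-E = 11 → L
  i= 8: I-K = 24 → Y
  i= 9: F-T = 12 → M
  i=10: C-M = 16 → Q
  i=11: A-P = 11 → L
  i=12: Z-O = 11 → L
  i=13: N-P = 24 → Y
  i=14: W-K = 12 → M
  i=15: P-Z = 16 → Q
  i=16: N-C = 11 → L
  i=17: U-J = 11 → L
  i=18: I-K = 24 → Y
  i=19: Y-M = 12 → M
  i=20: M-W = 16 → Q
  i=21: A-P = 11 → L
  shifts repeat with period 5: QLLYM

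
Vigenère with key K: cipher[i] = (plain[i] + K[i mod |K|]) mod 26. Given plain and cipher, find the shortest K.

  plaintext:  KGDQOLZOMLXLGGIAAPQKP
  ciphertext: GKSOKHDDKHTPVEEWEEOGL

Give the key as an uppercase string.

  i= 0: G-K = 22 → W
  i= 1: K-G =  4 → E
  i= 2: S-D = 15 → P
  i= 3: O-Q = 24 → Y
  i= 4: K-O = 22 → W
  i= 5: H-L = 22 → W
  i= 6: D-Z =  4 → E
  i= 7: D-O = 15 → P
  i= 8: K-M = 24 → Y
  i= 9: H-L = 22 → W
  i=10: T-X = 22 → W
  i=11: P-L =  4 → E
  i=12: V-G = 15 → P
  i=13: E-G = 24 → Y
  i=14: E-I = 22 → W
  i=15: W-A = 22 → W
  i=16: E-A =  4 → E
  i=17: E-P = 15 → P
  i=18: O-Q = 24 → Y
  i=19: G-K = 22 → W
  i=20: L-P = 22 → W
  shifts repeat with period 5: WEPYW

WEPYW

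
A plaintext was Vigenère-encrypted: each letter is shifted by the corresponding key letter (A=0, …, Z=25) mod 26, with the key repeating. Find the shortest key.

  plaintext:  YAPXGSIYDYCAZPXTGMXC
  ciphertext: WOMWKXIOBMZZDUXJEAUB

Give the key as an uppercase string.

YOXZEFAQ

  i= 0: W-Y = 24 → Y
  i= 1: O-A = 14 → O
  i= 2: M-P = 23 → X
  i= 3: W-X = 25 → Z
  i= 4: K-G =  4 → E
  i= 5: X-S =  5 → F
  i= 6: I-I =  0 → A
  i= 7: O-Y = 16 → Q
  i= 8: B-D = 24 → Y
  i= 9: M-Y = 14 → O
  i=10: Z-C = 23 → X
  i=11: Z-A = 25 → Z
  i=12: D-Z =  4 → E
  i=13: U-P =  5 → F
  i=14: X-X =  0 → A
  i=15: J-T = 16 → Q
  i=16: E-G = 24 → Y
  i=17: A-M = 14 → O
  i=18: U-X = 23 → X
  i=19: B-C = 25 → Z
  shifts repeat with period 8: YOXZEFAQ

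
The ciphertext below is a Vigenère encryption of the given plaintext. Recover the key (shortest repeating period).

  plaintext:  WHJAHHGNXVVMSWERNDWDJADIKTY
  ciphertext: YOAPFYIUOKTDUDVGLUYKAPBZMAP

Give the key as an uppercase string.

  i= 0: Y-W =  2 → C
  i= 1: O-H =  7 → H
  i= 2: A-J = 17 → R
  i= 3: P-A = 15 → P
  i= 4: F-H = 24 → Y
  i= 5: Y-H = 17 → R
  i= 6: I-G =  2 → C
  i= 7: U-N =  7 → H
  i= 8: O-X = 17 → R
  i= 9: K-V = 15 → P
  i=10: T-V = 24 → Y
  i=11: D-M = 17 → R
  i=12: U-S =  2 → C
  i=13: D-W =  7 → H
  i=14: V-E = 17 → R
  i=15: G-R = 15 → P
  i=16: L-N = 24 → Y
  i=17: U-D = 17 → R
  i=18: Y-W =  2 → C
  i=19: K-D =  7 → H
  i=20: A-J = 17 → R
  i=21: P-A = 15 → P
  i=22: B-D = 24 → Y
  i=23: Z-I = 17 → R
  i=24: M-K =  2 → C
  i=25: A-T =  7 → H
  i=26: P-Y = 17 → R
  shifts repeat with period 6: CHRPYR

CHRPYR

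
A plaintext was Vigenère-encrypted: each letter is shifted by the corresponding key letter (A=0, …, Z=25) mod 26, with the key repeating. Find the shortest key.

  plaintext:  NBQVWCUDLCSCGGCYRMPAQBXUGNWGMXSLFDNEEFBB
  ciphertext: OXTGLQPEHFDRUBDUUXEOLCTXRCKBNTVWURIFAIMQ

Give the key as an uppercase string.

  i= 0: O-N =  1 → B
  i= 1: X-B = 22 → W
  i= 2: T-Q =  3 → D
  i= 3: G-V = 11 → L
  i= 4: L-W = 15 → P
  i= 5: Q-C = 14 → O
  i= 6: P-U = 21 → V
  i= 7: E-D =  1 → B
  i= 8: H-L = 22 → W
  i= 9: F-C =  3 → D
  i=10: D-S = 11 → L
  i=11: R-C = 15 → P
  i=12: U-G = 14 → O
  i=13: B-G = 21 → V
  i=14: D-C =  1 → B
  i=15: U-Y = 22 → W
  i=16: U-R =  3 → D
  i=17: X-M = 11 → L
  i=18: E-P = 15 → P
  i=19: O-A = 14 → O
  i=20: L-Q = 21 → V
  i=21: C-B =  1 → B
  i=22: T-X = 22 → W
  i=23: X-U =  3 → D
  i=24: R-G = 11 → L
  i=25: C-N = 15 → P
  i=26: K-W = 14 → O
  i=27: B-G = 21 → V
  i=28: N-M =  1 → B
  i=29: T-X = 22 → W
  i=30: V-S =  3 → D
  i=31: W-L = 11 → L
  i=32: U-F = 15 → P
  i=33: R-D = 14 → O
  i=34: I-N = 21 → V
  i=35: F-E =  1 → B
  i=36: A-E = 22 → W
  i=37: I-F =  3 → D
  i=38: M-B = 11 → L
  i=39: Q-B = 15 → P
  shifts repeat with period 7: BWDLPOV

BWDLPOV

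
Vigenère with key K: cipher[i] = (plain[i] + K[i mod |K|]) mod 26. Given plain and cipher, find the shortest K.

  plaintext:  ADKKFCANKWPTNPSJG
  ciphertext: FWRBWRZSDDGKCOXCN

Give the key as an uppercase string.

  i= 0: F-A =  5 → F
  i= 1: W-D = 19 → T
  i= 2: R-K =  7 → H
  i= 3: B-K = 17 → R
  i= 4: W-F = 17 → R
  i= 5: R-C = 15 → P
  i= 6: Z-A = 25 → Z
  i= 7: S-N =  5 → F
  i= 8: D-K = 19 → T
  i= 9: D-W =  7 → H
  i=10: G-P = 17 → R
  i=11: K-T = 17 → R
  i=12: C-N = 15 → P
  i=13: O-P = 25 → Z
  i=14: X-S =  5 → F
  i=15: C-J = 19 → T
  i=16: N-G =  7 → H
  shifts repeat with period 7: FTHRRPZ

FTHRRPZ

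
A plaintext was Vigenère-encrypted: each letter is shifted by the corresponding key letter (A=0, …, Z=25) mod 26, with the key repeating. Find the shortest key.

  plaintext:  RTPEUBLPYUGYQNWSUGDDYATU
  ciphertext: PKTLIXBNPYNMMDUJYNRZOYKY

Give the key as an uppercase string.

  i= 0: P-R = 24 → Y
  i= 1: K-T = 17 → R
  i= 2: T-P =  4 → E
  i= 3: L-E =  7 → H
  i= 4: I-U = 14 → O
  i= 5: X-B = 22 → W
  i= 6: B-L = 16 → Q
  i= 7: N-P = 24 → Y
  i= 8: P-Y = 17 → R
  i= 9: Y-U =  4 → E
  i=10: N-G =  7 → H
  i=11: M-Y = 14 → O
  i=12: M-Q = 22 → W
  i=13: D-N = 16 → Q
  i=14: U-W = 24 → Y
  i=15: J-S = 17 → R
  i=16: Y-U =  4 → E
  i=17: N-G =  7 → H
  i=18: R-D = 14 → O
  i=19: Z-D = 22 → W
  i=20: O-Y = 16 → Q
  i=21: Y-A = 24 → Y
  i=22: K-T = 17 → R
  i=23: Y-U =  4 → E
  shifts repeat with period 7: YREHOWQ

YREHOWQ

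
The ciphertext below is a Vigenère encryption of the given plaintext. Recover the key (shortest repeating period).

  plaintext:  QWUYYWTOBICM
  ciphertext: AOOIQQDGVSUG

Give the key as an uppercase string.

  i= 0: A-Q = 10 → K
  i= 1: O-W = 18 → S
  i= 2: O-U = 20 → U
  i= 3: I-Y = 10 → K
  i= 4: Q-Y = 18 → S
  i= 5: Q-W = 20 → U
  i= 6: D-T = 10 → K
  i= 7: G-O = 18 → S
  i= 8: V-B = 20 → U
  i= 9: S-I = 10 → K
  i=10: U-C = 18 → S
  i=11: G-M = 20 → U
  shifts repeat with period 3: KSU

KSU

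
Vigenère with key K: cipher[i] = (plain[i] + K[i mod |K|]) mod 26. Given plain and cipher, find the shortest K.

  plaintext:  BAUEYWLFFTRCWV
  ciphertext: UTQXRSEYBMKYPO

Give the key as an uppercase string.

  i= 0: U-B = 19 → T
  i= 1: T-A = 19 → T
  i= 2: Q-U = 22 → W
  i= 3: X-E = 19 → T
  i= 4: R-Y = 19 → T
  i= 5: S-W = 22 → W
  i= 6: E-L = 19 → T
  i= 7: Y-F = 19 → T
  i= 8: B-F = 22 → W
  i= 9: M-T = 19 → T
  i=10: K-R = 19 → T
  i=11: Y-C = 22 → W
  i=12: P-W = 19 → T
  i=13: O-V = 19 → T
  shifts repeat with period 3: TTW

TTW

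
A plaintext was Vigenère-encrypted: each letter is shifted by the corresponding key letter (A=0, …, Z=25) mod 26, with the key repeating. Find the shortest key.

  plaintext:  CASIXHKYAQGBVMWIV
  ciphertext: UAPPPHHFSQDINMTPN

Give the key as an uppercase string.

SAXH

  i= 0: U-C = 18 → S
  i= 1: A-A =  0 → A
  i= 2: P-S = 23 → X
  i= 3: P-I =  7 → H
  i= 4: P-X = 18 → S
  i= 5: H-H =  0 → A
  i= 6: H-K = 23 → X
  i= 7: F-Y =  7 → H
  i= 8: S-A = 18 → S
  i= 9: Q-Q =  0 → A
  i=10: D-G = 23 → X
  i=11: I-B =  7 → H
  i=12: N-V = 18 → S
  i=13: M-M =  0 → A
  i=14: T-W = 23 → X
  i=15: P-I =  7 → H
  i=16: N-V = 18 → S
  shifts repeat with period 4: SAXH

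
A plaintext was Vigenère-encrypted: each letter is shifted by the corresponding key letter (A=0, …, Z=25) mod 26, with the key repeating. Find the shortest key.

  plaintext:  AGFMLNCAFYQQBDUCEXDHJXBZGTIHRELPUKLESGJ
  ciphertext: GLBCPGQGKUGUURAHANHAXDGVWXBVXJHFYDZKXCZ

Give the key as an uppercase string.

GFWQETO

  i= 0: G-A =  6 → G
  i= 1: L-G =  5 → F
  i= 2: B-F = 22 → W
  i= 3: C-M = 16 → Q
  i= 4: P-L =  4 → E
  i= 5: G-N = 19 → T
  i= 6: Q-C = 14 → O
  i= 7: G-A =  6 → G
  i= 8: K-F =  5 → F
  i= 9: U-Y = 22 → W
  i=10: G-Q = 16 → Q
  i=11: U-Q =  4 → E
  i=12: U-B = 19 → T
  i=13: R-D = 14 → O
  i=14: A-U =  6 → G
  i=15: H-C =  5 → F
  i=16: A-E = 22 → W
  i=17: N-X = 16 → Q
  i=18: H-D =  4 → E
  i=19: A-H = 19 → T
  i=20: X-J = 14 → O
  i=21: D-X =  6 → G
  i=22: G-B =  5 → F
  i=23: V-Z = 22 → W
  i=24: W-G = 16 → Q
  i=25: X-T =  4 → E
  i=26: B-I = 19 → T
  i=27: V-H = 14 → O
  i=28: X-R =  6 → G
  i=29: J-E =  5 → F
  i=30: H-L = 22 → W
  i=31: F-P = 16 → Q
  i=32: Y-U =  4 → E
  i=33: D-K = 19 → T
  i=34: Z-L = 14 → O
  i=35: K-E =  6 → G
  i=36: X-S =  5 → F
  i=37: C-G = 22 → W
  i=38: Z-J = 16 → Q
  shifts repeat with period 7: GFWQETO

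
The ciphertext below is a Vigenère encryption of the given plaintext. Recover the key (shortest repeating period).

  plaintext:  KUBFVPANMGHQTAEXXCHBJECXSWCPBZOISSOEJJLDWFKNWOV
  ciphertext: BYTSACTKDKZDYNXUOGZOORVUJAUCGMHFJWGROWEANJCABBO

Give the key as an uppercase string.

RESNFNTX

  i= 0: B-K = 17 → R
  i= 1: Y-U =  4 → E
  i= 2: T-B = 18 → S
  i= 3: S-F = 13 → N
  i= 4: A-V =  5 → F
  i= 5: C-P = 13 → N
  i= 6: T-A = 19 → T
  i= 7: K-N = 23 → X
  i= 8: D-M = 17 → R
  i= 9: K-G =  4 → E
  i=10: Z-H = 18 → S
  i=11: D-Q = 13 → N
  i=12: Y-T =  5 → F
  i=13: N-A = 13 → N
  i=14: X-E = 19 → T
  i=15: U-X = 23 → X
  i=16: O-X = 17 → R
  i=17: G-C =  4 → E
  i=18: Z-H = 18 → S
  i=19: O-B = 13 → N
  i=20: O-J =  5 → F
  i=21: R-E = 13 → N
  i=22: V-C = 19 → T
  i=23: U-X = 23 → X
  i=24: J-S = 17 → R
  i=25: A-W =  4 → E
  i=26: U-C = 18 → S
  i=27: C-P = 13 → N
  i=28: G-B =  5 → F
  i=29: M-Z = 13 → N
  i=30: H-O = 19 → T
  i=31: F-I = 23 → X
  i=32: J-S = 17 → R
  i=33: W-S =  4 → E
  i=34: G-O = 18 → S
  i=35: R-E = 13 → N
  i=36: O-J =  5 → F
  i=37: W-J = 13 → N
  i=38: E-L = 19 → T
  i=39: A-D = 23 → X
  i=40: N-W = 17 → R
  i=41: J-F =  4 → E
  i=42: C-K = 18 → S
  i=43: A-N = 13 → N
  i=44: B-W =  5 → F
  i=45: B-O = 13 → N
  i=46: O-V = 19 → T
  shifts repeat with period 8: RESNFNTX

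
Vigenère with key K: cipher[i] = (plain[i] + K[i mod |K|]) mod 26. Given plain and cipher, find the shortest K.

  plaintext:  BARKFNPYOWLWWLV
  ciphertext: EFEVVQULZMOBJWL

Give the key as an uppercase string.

DFNLQ

  i= 0: E-B =  3 → D
  i= 1: F-A =  5 → F
  i= 2: E-R = 13 → N
  i= 3: V-K = 11 → L
  i= 4: V-F = 16 → Q
  i= 5: Q-N =  3 → D
  i= 6: U-P =  5 → F
  i= 7: L-Y = 13 → N
  i= 8: Z-O = 11 → L
  i= 9: M-W = 16 → Q
  i=10: O-L =  3 → D
  i=11: B-W =  5 → F
  i=12: J-W = 13 → N
  i=13: W-L = 11 → L
  i=14: L-V = 16 → Q
  shifts repeat with period 5: DFNLQ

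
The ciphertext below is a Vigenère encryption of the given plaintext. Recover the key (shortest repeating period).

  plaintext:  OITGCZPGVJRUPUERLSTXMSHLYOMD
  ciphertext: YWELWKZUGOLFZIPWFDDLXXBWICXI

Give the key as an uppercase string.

KOLFUL

  i= 0: Y-O = 10 → K
  i= 1: W-I = 14 → O
  i= 2: E-T = 11 → L
  i= 3: L-G =  5 → F
  i= 4: W-C = 20 → U
  i= 5: K-Z = 11 → L
  i= 6: Z-P = 10 → K
  i= 7: U-G = 14 → O
  i= 8: G-V = 11 → L
  i= 9: O-J =  5 → F
  i=10: L-R = 20 → U
  i=11: F-U = 11 → L
  i=12: Z-P = 10 → K
  i=13: I-U = 14 → O
  i=14: P-E = 11 → L
  i=15: W-R =  5 → F
  i=16: F-L = 20 → U
  i=17: D-S = 11 → L
  i=18: D-T = 10 → K
  i=19: L-X = 14 → O
  i=20: X-M = 11 → L
  i=21: X-S =  5 → F
  i=22: B-H = 20 → U
  i=23: W-L = 11 → L
  i=24: I-Y = 10 → K
  i=25: C-O = 14 → O
  i=26: X-M = 11 → L
  i=27: I-D =  5 → F
  shifts repeat with period 6: KOLFUL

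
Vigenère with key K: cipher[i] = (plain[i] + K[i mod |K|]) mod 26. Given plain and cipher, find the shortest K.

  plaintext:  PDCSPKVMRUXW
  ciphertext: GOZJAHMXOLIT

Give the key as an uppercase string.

RLX

  i= 0: G-P = 17 → R
  i= 1: O-D = 11 → L
  i= 2: Z-C = 23 → X
  i= 3: J-S = 17 → R
  i= 4: A-P = 11 → L
  i= 5: H-K = 23 → X
  i= 6: M-V = 17 → R
  i= 7: X-M = 11 → L
  i= 8: O-R = 23 → X
  i= 9: L-U = 17 → R
  i=10: I-X = 11 → L
  i=11: T-W = 23 → X
  shifts repeat with period 3: RLX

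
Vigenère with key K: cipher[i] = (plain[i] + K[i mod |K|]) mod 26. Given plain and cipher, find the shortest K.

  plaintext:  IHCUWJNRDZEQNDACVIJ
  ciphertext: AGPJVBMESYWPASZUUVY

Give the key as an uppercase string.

SZNPZ

  i= 0: A-I = 18 → S
  i= 1: G-H = 25 → Z
  i= 2: P-C = 13 → N
  i= 3: J-U = 15 → P
  i= 4: V-W = 25 → Z
  i= 5: B-J = 18 → S
  i= 6: M-N = 25 → Z
  i= 7: E-R = 13 → N
  i= 8: S-D = 15 → P
  i= 9: Y-Z = 25 → Z
  i=10: W-E = 18 → S
  i=11: P-Q = 25 → Z
  i=12: A-N = 13 → N
  i=13: S-D = 15 → P
  i=14: Z-A = 25 → Z
  i=15: U-C = 18 → S
  i=16: U-V = 25 → Z
  i=17: V-I = 13 → N
  i=18: Y-J = 15 → P
  shifts repeat with period 5: SZNPZ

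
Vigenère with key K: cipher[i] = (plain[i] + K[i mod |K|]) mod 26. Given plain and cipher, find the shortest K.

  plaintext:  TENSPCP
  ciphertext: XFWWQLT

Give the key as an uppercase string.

  i= 0: X-T =  4 → E
  i= 1: F-E =  1 → B
  i= 2: W-N =  9 → J
  i= 3: W-S =  4 → E
  i= 4: Q-P =  1 → B
  i= 5: L-C =  9 → J
  i= 6: T-P =  4 → E
  shifts repeat with period 3: EBJ

EBJ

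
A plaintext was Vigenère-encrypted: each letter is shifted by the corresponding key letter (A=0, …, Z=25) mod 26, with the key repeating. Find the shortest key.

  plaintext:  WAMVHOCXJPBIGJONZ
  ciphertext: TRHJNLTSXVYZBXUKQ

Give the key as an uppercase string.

  i= 0: T-W = 23 → X
  i= 1: R-A = 17 → R
  i= 2: H-M = 21 → V
  i= 3: J-V = 14 → O
  i= 4: N-H =  6 → G
  i= 5: L-O = 23 → X
  i= 6: T-C = 17 → R
  i= 7: S-X = 21 → V
  i= 8: X-J = 14 → O
  i= 9: V-P =  6 → G
  i=10: Y-B = 23 → X
  i=11: Z-I = 17 → R
  i=12: B-G = 21 → V
  i=13: X-J = 14 → O
  i=14: U-O =  6 → G
  i=15: K-N = 23 → X
  i=16: Q-Z = 17 → R
  shifts repeat with period 5: XRVOG

XRVOG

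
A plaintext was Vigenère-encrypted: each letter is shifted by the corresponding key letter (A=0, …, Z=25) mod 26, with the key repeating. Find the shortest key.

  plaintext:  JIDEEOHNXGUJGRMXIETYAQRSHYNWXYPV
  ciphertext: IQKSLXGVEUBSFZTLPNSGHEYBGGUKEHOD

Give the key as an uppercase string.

  i= 0: I-J = 25 → Z
  i= 1: Q-I =  8 → I
  i= 2: K-D =  7 → H
  i= 3: S-E = 14 → O
  i= 4: L-E =  7 → H
  i= 5: X-O =  9 → J
  i= 6: G-H = 25 → Z
  i= 7: V-N =  8 → I
  i= 8: E-X =  7 → H
  i= 9: U-G = 14 → O
  i=10: B-U =  7 → H
  i=11: S-J =  9 → J
  i=12: F-G = 25 → Z
  i=13: Z-R =  8 → I
  i=14: T-M =  7 → H
  i=15: L-X = 14 → O
  i=16: P-I =  7 → H
  i=17: N-E =  9 → J
  i=18: S-T = 25 → Z
  i=19: G-Y =  8 → I
  i=20: H-A =  7 → H
  i=21: E-Q = 14 → O
  i=22: Y-R =  7 → H
  i=23: B-S =  9 → J
  i=24: G-H = 25 → Z
  i=25: G-Y =  8 → I
  i=26: U-N =  7 → H
  i=27: K-W = 14 → O
  i=28: E-X =  7 → H
  i=29: H-Y =  9 → J
  i=30: O-P = 25 → Z
  i=31: D-V =  8 → I
  shifts repeat with period 6: ZIHOHJ

ZIHOHJ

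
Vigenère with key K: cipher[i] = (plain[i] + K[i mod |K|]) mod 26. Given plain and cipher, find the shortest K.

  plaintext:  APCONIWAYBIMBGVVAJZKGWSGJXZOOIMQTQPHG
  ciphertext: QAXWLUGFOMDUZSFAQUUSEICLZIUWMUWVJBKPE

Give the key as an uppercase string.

  i= 0: Q-A = 16 → Q
  i= 1: A-P = 11 → L
  i= 2: X-C = 21 → V
  i= 3: W-O =  8 → I
  i= 4: L-N = 24 → Y
  i= 5: U-I = 12 → M
  i= 6: G-W = 10 → K
  i= 7: F-A =  5 → F
  i= 8: O-Y = 16 → Q
  i= 9: M-B = 11 → L
  i=10: D-I = 21 → V
  i=11: U-M =  8 → I
  i=12: Z-B = 24 → Y
  i=13: S-G = 12 → M
  i=14: F-V = 10 → K
  i=15: A-V =  5 → F
  i=16: Q-A = 16 → Q
  i=17: U-J = 11 → L
  i=18: U-Z = 21 → V
  i=19: S-K =  8 → I
  i=20: E-G = 24 → Y
  i=21: I-W = 12 → M
  i=22: C-S = 10 → K
  i=23: L-G =  5 → F
  i=24: Z-J = 16 → Q
  i=25: I-X = 11 → L
  i=26: U-Z = 21 → V
  i=27: W-O =  8 → I
  i=28: M-O = 24 → Y
  i=29: U-I = 12 → M
  i=30: W-M = 10 → K
  i=31: V-Q =  5 → F
  i=32: J-T = 16 → Q
  i=33: B-Q = 11 → L
  i=34: K-P = 21 → V
  i=35: P-H =  8 → I
  i=36: E-G = 24 → Y
  shifts repeat with period 8: QLVIYMKF

QLVIYMKF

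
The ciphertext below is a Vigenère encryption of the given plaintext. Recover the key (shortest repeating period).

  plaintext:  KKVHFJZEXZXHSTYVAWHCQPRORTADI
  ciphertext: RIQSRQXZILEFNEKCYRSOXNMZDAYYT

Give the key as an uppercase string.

HYVLM

  i= 0: R-K =  7 → H
  i= 1: I-K = 24 → Y
  i= 2: Q-V = 21 → V
  i= 3: S-H = 11 → L
  i= 4: R-F = 12 → M
  i= 5: Q-J =  7 → H
  i= 6: X-Z = 24 → Y
  i= 7: Z-E = 21 → V
  i= 8: I-X = 11 → L
  i= 9: L-Z = 12 → M
  i=10: E-X =  7 → H
  i=11: F-H = 24 → Y
  i=12: N-S = 21 → V
  i=13: E-T = 11 → L
  i=14: K-Y = 12 → M
  i=15: C-V =  7 → H
  i=16: Y-A = 24 → Y
  i=17: R-W = 21 → V
  i=18: S-H = 11 → L
  i=19: O-C = 12 → M
  i=20: X-Q =  7 → H
  i=21: N-P = 24 → Y
  i=22: M-R = 21 → V
  i=23: Z-O = 11 → L
  i=24: D-R = 12 → M
  i=25: A-T =  7 → H
  i=26: Y-A = 24 → Y
  i=27: Y-D = 21 → V
  i=28: T-I = 11 → L
  shifts repeat with period 5: HYVLM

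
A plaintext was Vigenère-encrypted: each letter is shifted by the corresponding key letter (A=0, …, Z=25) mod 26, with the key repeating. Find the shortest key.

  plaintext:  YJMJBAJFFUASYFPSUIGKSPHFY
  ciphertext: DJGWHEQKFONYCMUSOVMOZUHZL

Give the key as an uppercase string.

  i= 0: D-Y =  5 → F
  i= 1: J-J =  0 → A
  i= 2: G-M = 20 → U
  i= 3: W-J = 13 → N
  i= 4: H-B =  6 → G
  i= 5: E-A =  4 → E
  i= 6: Q-J =  7 → H
  i= 7: K-F =  5 → F
  i= 8: F-F =  0 → A
  i= 9: O-U = 20 → U
  i=10: N-A = 13 → N
  i=11: Y-S =  6 → G
  i=12: C-Y =  4 → E
  i=13: M-F =  7 → H
  i=14: U-P =  5 → F
  i=15: S-S =  0 → A
  i=16: O-U = 20 → U
  i=17: V-I = 13 → N
  i=18: M-G =  6 → G
  i=19: O-K =  4 → E
  i=20: Z-S =  7 → H
  i=21: U-P =  5 → F
  i=22: H-H =  0 → A
  i=23: Z-F = 20 → U
  i=24: L-Y = 13 → N
  shifts repeat with period 7: FAUNGEH

FAUNGEH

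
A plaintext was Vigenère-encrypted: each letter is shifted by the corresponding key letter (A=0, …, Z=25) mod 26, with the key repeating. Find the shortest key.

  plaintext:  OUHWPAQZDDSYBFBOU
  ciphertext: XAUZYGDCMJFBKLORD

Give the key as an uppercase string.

  i= 0: X-O =  9 → J
  i= 1: A-U =  6 → G
  i= 2: U-H = 13 → N
  i= 3: Z-W =  3 → D
  i= 4: Y-P =  9 → J
  i= 5: G-A =  6 → G
  i= 6: D-Q = 13 → N
  i= 7: C-Z =  3 → D
  i= 8: M-D =  9 → J
  i= 9: J-D =  6 → G
  i=10: F-S = 13 → N
  i=11: B-Y =  3 → D
  i=12: K-B =  9 → J
  i=13: L-F =  6 → G
  i=14: O-B = 13 → N
  i=15: R-O =  3 → D
  i=16: D-U =  9 → J
  shifts repeat with period 4: JGND

JGND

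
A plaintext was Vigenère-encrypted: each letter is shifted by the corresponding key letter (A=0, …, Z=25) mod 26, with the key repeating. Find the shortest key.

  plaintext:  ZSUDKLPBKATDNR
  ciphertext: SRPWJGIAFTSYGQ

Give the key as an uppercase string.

  i= 0: S-Z = 19 → T
  i= 1: R-S = 25 → Z
  i= 2: P-U = 21 → V
  i= 3: W-D = 19 → T
  i= 4: J-K = 25 → Z
  i= 5: G-L = 21 → V
  i= 6: I-P = 19 → T
  i= 7: A-B = 25 → Z
  i= 8: F-K = 21 → V
  i= 9: T-A = 19 → T
  i=10: S-T = 25 → Z
  i=11: Y-D = 21 → V
  i=12: G-N = 19 → T
  i=13: Q-R = 25 → Z
  shifts repeat with period 3: TZV

TZV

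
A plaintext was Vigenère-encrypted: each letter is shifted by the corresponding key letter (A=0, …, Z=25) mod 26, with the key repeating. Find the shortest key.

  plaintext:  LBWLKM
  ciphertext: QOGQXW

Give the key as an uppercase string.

  i= 0: Q-L =  5 → F
  i= 1: O-B = 13 → N
  i= 2: G-W = 10 → K
  i= 3: Q-L =  5 → F
  i= 4: X-K = 13 → N
  i= 5: W-M = 10 → K
  shifts repeat with period 3: FNK

FNK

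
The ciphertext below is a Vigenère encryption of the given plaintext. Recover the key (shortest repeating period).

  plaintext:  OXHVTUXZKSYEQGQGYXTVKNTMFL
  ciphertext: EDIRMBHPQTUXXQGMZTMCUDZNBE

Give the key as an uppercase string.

QGBWTHK

  i= 0: E-O = 16 → Q
  i= 1: D-X =  6 → G
  i= 2: I-H =  1 → B
  i= 3: R-V = 22 → W
  i= 4: M-T = 19 → T
  i= 5: B-U =  7 → H
  i= 6: H-X = 10 → K
  i= 7: P-Z = 16 → Q
  i= 8: Q-K =  6 → G
  i= 9: T-S =  1 → B
  i=10: U-Y = 22 → W
  i=11: X-E = 19 → T
  i=12: X-Q =  7 → H
  i=13: Q-G = 10 → K
  i=14: G-Q = 16 → Q
  i=15: M-G =  6 → G
  i=16: Z-Y =  1 → B
  i=17: T-X = 22 → W
  i=18: M-T = 19 → T
  i=19: C-V =  7 → H
  i=20: U-K = 10 → K
  i=21: D-N = 16 → Q
  i=22: Z-T =  6 → G
  i=23: N-M =  1 → B
  i=24: B-F = 22 → W
  i=25: E-L = 19 → T
  shifts repeat with period 7: QGBWTHK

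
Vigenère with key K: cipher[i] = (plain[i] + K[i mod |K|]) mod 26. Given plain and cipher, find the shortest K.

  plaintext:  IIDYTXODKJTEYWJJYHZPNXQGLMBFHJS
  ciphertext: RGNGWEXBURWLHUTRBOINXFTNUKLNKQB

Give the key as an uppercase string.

  i= 0: R-I =  9 → J
  i= 1: G-I = 24 → Y
  i= 2: N-D = 10 → K
  i= 3: G-Y =  8 → I
  i= 4: W-T =  3 → D
  i= 5: E-X =  7 → H
  i= 6: X-O =  9 → J
  i= 7: B-D = 24 → Y
  i= 8: U-K = 10 → K
  i= 9: R-J =  8 → I
  i=10: W-T =  3 → D
  i=11: L-E =  7 → H
  i=12: H-Y =  9 → J
  i=13: U-W = 24 → Y
  i=14: T-J = 10 → K
  i=15: R-J =  8 → I
  i=16: B-Y =  3 → D
  i=17: O-H =  7 → H
  i=18: I-Z =  9 → J
  i=19: N-P = 24 → Y
  i=20: X-N = 10 → K
  i=21: F-X =  8 → I
  i=22: T-Q =  3 → D
  i=23: N-G =  7 → H
  i=24: U-L =  9 → J
  i=25: K-M = 24 → Y
  i=26: L-B = 10 → K
  i=27: N-F =  8 → I
  i=28: K-H =  3 → D
  i=29: Q-J =  7 → H
  i=30: B-S =  9 → J
  shifts repeat with period 6: JYKIDH

JYKIDH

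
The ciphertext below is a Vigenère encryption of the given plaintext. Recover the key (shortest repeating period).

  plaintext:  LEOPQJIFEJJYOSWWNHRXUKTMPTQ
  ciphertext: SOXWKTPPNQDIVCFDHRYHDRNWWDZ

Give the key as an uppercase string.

HKJHUK

  i= 0: S-L =  7 → H
  i= 1: O-E = 10 → K
  i= 2: X-O =  9 → J
  i= 3: W-P =  7 → H
  i= 4: K-Q = 20 → U
  i= 5: T-J = 10 → K
  i= 6: P-I =  7 → H
  i= 7: P-F = 10 → K
  i= 8: N-E =  9 → J
  i= 9: Q-J =  7 → H
  i=10: D-J = 20 → U
  i=11: I-Y = 10 → K
  i=12: V-O =  7 → H
  i=13: C-S = 10 → K
  i=14: F-W =  9 → J
  i=15: D-W =  7 → H
  i=16: H-N = 20 → U
  i=17: R-H = 10 → K
  i=18: Y-R =  7 → H
  i=19: H-X = 10 → K
  i=20: D-U =  9 → J
  i=21: R-K =  7 → H
  i=22: N-T = 20 → U
  i=23: W-M = 10 → K
  i=24: W-P =  7 → H
  i=25: D-T = 10 → K
  i=26: Z-Q =  9 → J
  shifts repeat with period 6: HKJHUK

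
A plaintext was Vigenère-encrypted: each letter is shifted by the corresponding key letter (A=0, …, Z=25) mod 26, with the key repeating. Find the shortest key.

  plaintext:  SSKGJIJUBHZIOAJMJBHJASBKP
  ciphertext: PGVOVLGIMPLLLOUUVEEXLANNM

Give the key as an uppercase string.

XOLIMD

  i= 0: P-S = 23 → X
  i= 1: G-S = 14 → O
  i= 2: V-K = 11 → L
  i= 3: O-G =  8 → I
  i= 4: V-J = 12 → M
  i= 5: L-I =  3 → D
  i= 6: G-J = 23 → X
  i= 7: I-U = 14 → O
  i= 8: M-B = 11 → L
  i= 9: P-H =  8 → I
  i=10: L-Z = 12 → M
  i=11: L-I =  3 → D
  i=12: L-O = 23 → X
  i=13: O-A = 14 → O
  i=14: U-J = 11 → L
  i=15: U-M =  8 → I
  i=16: V-J = 12 → M
  i=17: E-B =  3 → D
  i=18: E-H = 23 → X
  i=19: X-J = 14 → O
  i=20: L-A = 11 → L
  i=21: A-S =  8 → I
  i=22: N-B = 12 → M
  i=23: N-K =  3 → D
  i=24: M-P = 23 → X
  shifts repeat with period 6: XOLIMD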